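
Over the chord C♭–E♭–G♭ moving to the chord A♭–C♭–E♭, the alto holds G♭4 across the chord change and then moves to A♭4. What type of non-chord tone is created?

G♭4 is a retardation.

The harmony at that moment is A♭ minor triad (A♭, C♭, E♭); G♭4 is not a chord tone.
It is held over (the same pitch as the preceding G♭4) and left by step up to A♭4.
Held over from the previous chord and resolving up by step — a retardation.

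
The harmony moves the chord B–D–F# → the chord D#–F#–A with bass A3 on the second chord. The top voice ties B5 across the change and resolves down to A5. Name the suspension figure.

9–8 suspension.

At the second chord the bass is A3. The suspended B5 lies a ninth above the bass; after resolving down by step to A5, the interval above the bass becomes an octave.
Suspension figures are named by those two intervals: 9–8.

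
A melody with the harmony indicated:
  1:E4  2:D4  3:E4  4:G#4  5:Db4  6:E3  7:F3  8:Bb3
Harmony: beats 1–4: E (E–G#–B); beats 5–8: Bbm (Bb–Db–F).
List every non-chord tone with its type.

The harmony at that moment is E major triad (E, G#, B); D4 is not a chord tone.
It is approached by step down from E4 and left by step up to E4.
Step away and step back to the same note — a neighbor tone (lower neighbor).
The harmony at that moment is Bb minor triad (Bb, Db, F); E3 is not a chord tone.
It is approached by leap down from Db4 and left by step up to F3.
Leap in, step out — an appoggiatura.

D4 (beat 2) — neighbor tone; E3 (beat 6) — appoggiatura.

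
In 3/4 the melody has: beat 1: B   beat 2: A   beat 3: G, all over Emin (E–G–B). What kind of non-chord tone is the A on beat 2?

The harmony at that moment is E minor triad (E, G, B); A is not a chord tone.
It is approached by step down from B and left by step down to G.
Step in, step out in the same direction — a passing tone.

Passing tone.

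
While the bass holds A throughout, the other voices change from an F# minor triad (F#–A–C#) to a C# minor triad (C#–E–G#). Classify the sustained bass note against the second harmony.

Pedal tone (pedal point).

The harmony at that moment is C# minor triad (C#, E, G#); A is not a chord tone.
It is held over (the same pitch as the preceding A) and then sustained as the same pitch into the next harmony.
Sustained through a change of harmony — a pedal tone.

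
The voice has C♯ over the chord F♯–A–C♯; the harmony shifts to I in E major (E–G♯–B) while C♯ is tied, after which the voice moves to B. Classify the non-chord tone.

C♯ is a suspension.

The harmony at that moment is E major triad (E, G♯, B); C♯ is not a chord tone.
It is held over (the same pitch as the preceding C♯) and left by step down to B.
Held over from the previous chord and resolving down by step — a suspension.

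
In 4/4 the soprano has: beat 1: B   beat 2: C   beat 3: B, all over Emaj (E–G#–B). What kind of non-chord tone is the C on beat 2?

The harmony at that moment is E major triad (E, G#, B); C is not a chord tone.
It is approached by step up from B and left by step down to B.
Step away and step back to the same note — a neighbor tone (upper neighbor).

Upper neighbor tone.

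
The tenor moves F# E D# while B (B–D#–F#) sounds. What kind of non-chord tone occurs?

The harmony at that moment is B major triad (B, D#, F#); E is not a chord tone.
It is approached by step down from F# and left by step down to D#.
Step in, step out in the same direction — a passing tone.

E is a passing tone.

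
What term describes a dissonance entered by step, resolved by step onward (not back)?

Passing tone.

Approach: by step. Departure: by step, continuing in the same direction.
Stepwise on both sides with no change of direction means the note fills in the space between two different chord tones — a passing tone. (Had it turned back to its starting note it would be a neighbor tone instead.)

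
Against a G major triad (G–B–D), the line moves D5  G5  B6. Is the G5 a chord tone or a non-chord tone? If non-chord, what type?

G major triad contains G, B, D; G is the root, so it is a chord tone.

Chord tone (the root of G major triad).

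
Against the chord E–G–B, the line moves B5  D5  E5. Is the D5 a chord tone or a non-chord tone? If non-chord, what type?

The harmony at that moment is E minor triad (E, G, B); D5 is not a chord tone.
It is approached by leap down from B5 and left by step up to E5.
Leap in, step out — an appoggiatura.

Non-chord tone — an appoggiatura.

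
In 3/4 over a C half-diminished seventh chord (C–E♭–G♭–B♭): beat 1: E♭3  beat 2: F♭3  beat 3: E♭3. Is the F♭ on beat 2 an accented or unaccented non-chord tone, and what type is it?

The harmony at that moment is C half-diminished seventh chord (C, E♭, G♭, B♭); F♭3 is not a chord tone.
It is approached by step up from E♭3 and left by step down to E♭3.
Step away and step back to the same note — a neighbor tone (upper neighbor).
It falls on a weak beat, so it is unaccented.

Unaccented neighbor tone.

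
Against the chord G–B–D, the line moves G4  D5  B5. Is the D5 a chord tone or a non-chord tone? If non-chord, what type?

G major triad contains G, B, D; D is the fifth, so it is a chord tone.

Chord tone (the fifth of G major triad).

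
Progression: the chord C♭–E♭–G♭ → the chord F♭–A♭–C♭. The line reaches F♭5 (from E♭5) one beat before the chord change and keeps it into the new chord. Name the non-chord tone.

F♭5 is an anticipation.

The harmony at that moment is C♭ major triad (C♭, E♭, G♭); F♭5 is not a chord tone.
It is approached by step up from E♭5 and then sustained as the same pitch into the next harmony.
Arriving early and becoming a chord tone when the harmony changes — an anticipation.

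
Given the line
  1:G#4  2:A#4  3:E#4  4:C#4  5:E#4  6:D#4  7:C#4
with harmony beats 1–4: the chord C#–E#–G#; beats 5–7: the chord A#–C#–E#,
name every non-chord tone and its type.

A#4 (beat 2) — escape tone; D#4 (beat 6) — passing tone.

The harmony at that moment is C# major triad (C#, E#, G#); A#4 is not a chord tone.
It is approached by step up from G#4 and left by leap down to E#4.
Step in, leap out — an escape tone.
The harmony at that moment is A# minor triad (A#, C#, E#); D#4 is not a chord tone.
It is approached by step down from E#4 and left by step down to C#4.
Step in, step out in the same direction — a passing tone.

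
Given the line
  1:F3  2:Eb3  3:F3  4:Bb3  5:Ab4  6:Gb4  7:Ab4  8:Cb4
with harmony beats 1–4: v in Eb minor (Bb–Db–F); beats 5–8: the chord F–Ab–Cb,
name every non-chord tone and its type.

The harmony at that moment is Bb minor triad (Bb, Db, F); Eb3 is not a chord tone.
It is approached by step down from F3 and left by step up to F3.
Step away and step back to the same note — a neighbor tone (lower neighbor).
The harmony at that moment is F diminished triad (F, Ab, Cb); Gb4 is not a chord tone.
It is approached by step down from Ab4 and left by step up to Ab4.
Step away and step back to the same note — a neighbor tone (lower neighbor).

Eb3 (beat 2) — neighbor tone; Gb4 (beat 6) — neighbor tone.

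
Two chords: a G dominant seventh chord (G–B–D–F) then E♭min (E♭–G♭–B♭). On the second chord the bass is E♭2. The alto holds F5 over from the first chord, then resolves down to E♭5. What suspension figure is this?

9–8 suspension.

At the second chord the bass is E♭2. The suspended F5 lies a ninth above the bass; after resolving down by step to E♭5, the interval above the bass becomes an octave.
Suspension figures are named by those two intervals: 9–8.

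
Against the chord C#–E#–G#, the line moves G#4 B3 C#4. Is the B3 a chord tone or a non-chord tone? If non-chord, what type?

The harmony at that moment is C# major triad (C#, E#, G#); B3 is not a chord tone.
It is approached by leap down from G#4 and left by step up to C#4.
Leap in, step out — an appoggiatura.

Non-chord tone — an appoggiatura.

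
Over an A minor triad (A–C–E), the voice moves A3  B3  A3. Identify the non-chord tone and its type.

The harmony at that moment is A minor triad (A, C, E); B3 is not a chord tone.
It is approached by step up from A3 and left by step down to A3.
Step away and step back to the same note — a neighbor tone (upper neighbor).

B3 is a neighbor tone.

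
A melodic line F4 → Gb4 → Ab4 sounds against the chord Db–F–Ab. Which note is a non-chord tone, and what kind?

The harmony at that moment is Db major triad (Db, F, Ab); Gb4 is not a chord tone.
It is approached by step up from F4 and left by step up to Ab4.
Step in, step out in the same direction — a passing tone.

Gb4 is a passing tone.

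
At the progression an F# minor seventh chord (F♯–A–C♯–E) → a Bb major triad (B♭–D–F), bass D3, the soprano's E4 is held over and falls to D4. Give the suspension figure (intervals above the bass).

At the second chord the bass is D3. The suspended E4 lies a ninth above the bass; after resolving down by step to D4, the interval above the bass becomes an octave.
Suspension figures are named by those two intervals: 9–8.

9–8 suspension.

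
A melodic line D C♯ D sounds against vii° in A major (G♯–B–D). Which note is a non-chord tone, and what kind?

C♯ is a neighbor tone.

The harmony at that moment is G♯ diminished triad (G♯, B, D); C♯ is not a chord tone.
It is approached by step down from D and left by step up to D.
Step away and step back to the same note — a neighbor tone (lower neighbor).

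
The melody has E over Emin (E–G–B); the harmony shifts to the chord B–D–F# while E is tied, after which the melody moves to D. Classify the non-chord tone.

E is a suspension.

The harmony at that moment is B minor triad (B, D, F#); E is not a chord tone.
It is held over (the same pitch as the preceding E) and left by step down to D.
Held over from the previous chord and resolving down by step — a suspension.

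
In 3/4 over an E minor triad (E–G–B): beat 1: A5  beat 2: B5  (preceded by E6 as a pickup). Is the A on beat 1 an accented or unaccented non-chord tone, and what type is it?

The harmony at that moment is E minor triad (E, G, B); A5 is not a chord tone.
It is approached by leap down from E6 and left by step up to B5.
Leap in, step out — an appoggiatura.
It falls on the downbeat, so it is accented.

Accented appoggiatura.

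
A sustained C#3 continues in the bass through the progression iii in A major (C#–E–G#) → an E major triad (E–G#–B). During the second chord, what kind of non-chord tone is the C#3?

The harmony at that moment is E major triad (E, G#, B); C#3 is not a chord tone.
It is held over (the same pitch as the preceding C#3) and then sustained as the same pitch into the next harmony.
Sustained through a change of harmony — a pedal tone.

Pedal tone (pedal point).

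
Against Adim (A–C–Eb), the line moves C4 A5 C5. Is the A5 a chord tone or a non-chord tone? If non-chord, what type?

A diminished triad contains A, C, Eb; A is the root, so it is a chord tone.

Chord tone (the root of A diminished triad).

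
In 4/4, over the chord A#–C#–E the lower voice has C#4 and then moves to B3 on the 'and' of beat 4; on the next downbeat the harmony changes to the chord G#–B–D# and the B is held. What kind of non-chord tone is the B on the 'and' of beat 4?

The harmony at that moment is A# diminished triad (A#, C#, E); B3 is not a chord tone.
It is approached by step down from C#4 and then sustained as the same pitch into the next harmony.
Arriving early and becoming a chord tone when the harmony changes — an anticipation.

Anticipation.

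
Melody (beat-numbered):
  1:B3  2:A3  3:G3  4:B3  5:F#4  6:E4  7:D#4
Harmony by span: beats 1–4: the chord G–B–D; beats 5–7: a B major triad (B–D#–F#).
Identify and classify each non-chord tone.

The harmony at that moment is G major triad (G, B, D); A3 is not a chord tone.
It is approached by step down from B3 and left by step down to G3.
Step in, step out in the same direction — a passing tone.
The harmony at that moment is B major triad (B, D#, F#); E4 is not a chord tone.
It is approached by step down from F#4 and left by step down to D#4.
Step in, step out in the same direction — a passing tone.

A3 (beat 2) — passing tone; E4 (beat 6) — passing tone.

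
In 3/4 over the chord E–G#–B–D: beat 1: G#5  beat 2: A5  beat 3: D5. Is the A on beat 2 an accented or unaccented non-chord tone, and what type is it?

Unaccented escape tone.

The harmony at that moment is E dominant seventh chord (E, G#, B, D); A5 is not a chord tone.
It is approached by step up from G#5 and left by leap down to D5.
Step in, leap out — an escape tone.
It falls on a weak beat, so it is unaccented.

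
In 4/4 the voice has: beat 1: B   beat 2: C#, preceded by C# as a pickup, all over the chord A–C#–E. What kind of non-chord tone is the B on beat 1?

Lower neighbor tone.

The harmony at that moment is A major triad (A, C#, E); B is not a chord tone.
It is approached by step down from C# and left by step up to C#.
Step away and step back to the same note — a neighbor tone (lower neighbor).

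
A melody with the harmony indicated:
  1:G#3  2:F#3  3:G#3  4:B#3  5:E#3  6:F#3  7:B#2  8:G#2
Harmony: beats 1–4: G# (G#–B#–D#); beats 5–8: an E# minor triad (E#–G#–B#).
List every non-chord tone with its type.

The harmony at that moment is G# major triad (G#, B#, D#); F#3 is not a chord tone.
It is approached by step down from G#3 and left by step up to G#3.
Step away and step back to the same note — a neighbor tone (lower neighbor).
The harmony at that moment is E# minor triad (E#, G#, B#); F#3 is not a chord tone.
It is approached by step up from E#3 and left by leap down to B#2.
Step in, leap out — an escape tone.

F#3 (beat 2) — neighbor tone; F#3 (beat 6) — escape tone.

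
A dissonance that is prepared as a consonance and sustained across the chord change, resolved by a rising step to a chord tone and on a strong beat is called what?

Retardation.

Approach: by preparation — the pitch is first a chord tone, then held (tied or repeated) while the harmony changes under it. Departure: up by step. Metric position: strong.
A prepared dissonance that resolves upward by step — a retardation. (The same figure resolving downward would be a suspension.)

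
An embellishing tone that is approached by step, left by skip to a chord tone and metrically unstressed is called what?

Escape tone.

Approach: by step. Departure: by leap. Metric position: weak.
Step in, leap out, from a weak position — an escape tone (échappée). (It is the mirror image of the appoggiatura, which leaps in and steps out on a strong beat.)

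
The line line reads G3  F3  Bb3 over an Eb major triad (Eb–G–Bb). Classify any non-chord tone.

F3 is an escape tone.

The harmony at that moment is Eb major triad (Eb, G, Bb); F3 is not a chord tone.
It is approached by step down from G3 and left by leap up to Bb3.
Step in, leap out — an escape tone.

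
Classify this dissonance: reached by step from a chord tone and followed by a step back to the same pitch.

Approach: by step. Departure: by step in the opposite direction, back to the starting pitch.
Stepwise on both sides but reversing to return to the same chord tone — a neighbor tone. (Had it continued onward in the same direction it would be a passing tone instead.)

Neighbor tone.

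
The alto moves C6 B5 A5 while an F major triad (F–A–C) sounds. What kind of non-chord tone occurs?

B5 is a passing tone.

The harmony at that moment is F major triad (F, A, C); B5 is not a chord tone.
It is approached by step down from C6 and left by step down to A5.
Step in, step out in the same direction — a passing tone.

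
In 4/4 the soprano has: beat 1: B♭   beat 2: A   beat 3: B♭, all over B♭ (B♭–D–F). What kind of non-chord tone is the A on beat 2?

The harmony at that moment is B♭ major triad (B♭, D, F); A is not a chord tone.
It is approached by step down from B♭ and left by step up to B♭.
Step away and step back to the same note — a neighbor tone (lower neighbor).

Lower neighbor tone.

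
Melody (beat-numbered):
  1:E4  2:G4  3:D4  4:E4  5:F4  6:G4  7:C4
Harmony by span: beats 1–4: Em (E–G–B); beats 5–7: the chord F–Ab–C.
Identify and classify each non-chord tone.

The harmony at that moment is E minor triad (E, G, B); D4 is not a chord tone.
It is approached by leap down from G4 and left by step up to E4.
Leap in, step out — an appoggiatura.
The harmony at that moment is F minor triad (F, Ab, C); G4 is not a chord tone.
It is approached by step up from F4 and left by leap down to C4.
Step in, leap out — an escape tone.

D4 (beat 3) — appoggiatura; G4 (beat 6) — escape tone.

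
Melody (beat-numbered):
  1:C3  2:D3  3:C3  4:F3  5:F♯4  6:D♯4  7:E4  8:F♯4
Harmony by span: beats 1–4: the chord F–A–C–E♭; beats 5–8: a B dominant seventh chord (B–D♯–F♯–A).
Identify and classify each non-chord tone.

D3 (beat 2) — neighbor tone; E4 (beat 7) — passing tone.

The harmony at that moment is F dominant seventh chord (F, A, C, E♭); D3 is not a chord tone.
It is approached by step up from C3 and left by step down to C3.
Step away and step back to the same note — a neighbor tone (upper neighbor).
The harmony at that moment is B dominant seventh chord (B, D♯, F♯, A); E4 is not a chord tone.
It is approached by step up from D♯4 and left by step up to F♯4.
Step in, step out in the same direction — a passing tone.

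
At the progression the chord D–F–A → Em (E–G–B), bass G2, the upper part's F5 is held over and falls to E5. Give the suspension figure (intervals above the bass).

7–6 suspension.

At the second chord the bass is G2. The suspended F5 lies a seventh above the bass; after resolving down by step to E5, the interval above the bass becomes a sixth.
Suspension figures are named by those two intervals: 7–6.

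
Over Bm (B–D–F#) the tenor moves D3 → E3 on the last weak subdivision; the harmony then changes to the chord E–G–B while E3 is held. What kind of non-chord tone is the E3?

E3 is an anticipation.

The harmony at that moment is B minor triad (B, D, F#); E3 is not a chord tone.
It is approached by step up from D3 and then sustained as the same pitch into the next harmony.
Arriving early and becoming a chord tone when the harmony changes — an anticipation.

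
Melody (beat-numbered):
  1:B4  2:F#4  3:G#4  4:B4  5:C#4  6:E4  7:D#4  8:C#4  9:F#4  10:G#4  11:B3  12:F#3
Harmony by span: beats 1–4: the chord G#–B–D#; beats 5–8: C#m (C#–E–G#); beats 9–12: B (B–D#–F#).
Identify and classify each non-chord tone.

The harmony at that moment is G# minor triad (G#, B, D#); F#4 is not a chord tone.
It is approached by leap down from B4 and left by step up to G#4.
Leap in, step out — an appoggiatura.
The harmony at that moment is C# minor triad (C#, E, G#); D#4 is not a chord tone.
It is approached by step down from E4 and left by step down to C#4.
Step in, step out in the same direction — a passing tone.
The harmony at that moment is B major triad (B, D#, F#); G#4 is not a chord tone.
It is approached by step up from F#4 and left by leap down to B3.
Step in, leap out — an escape tone.

F#4 (beat 2) — appoggiatura; D#4 (beat 7) — passing tone; G#4 (beat 10) — escape tone.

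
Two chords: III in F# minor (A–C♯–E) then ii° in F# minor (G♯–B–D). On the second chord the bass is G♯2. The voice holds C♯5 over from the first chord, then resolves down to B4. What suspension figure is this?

At the second chord the bass is G♯2. The suspended C♯5 lies a fourth above the bass; after resolving down by step to B4, the interval above the bass becomes a third.
Suspension figures are named by those two intervals: 4–3.

4–3 suspension.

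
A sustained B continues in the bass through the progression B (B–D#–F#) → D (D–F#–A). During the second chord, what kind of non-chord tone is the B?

The harmony at that moment is D major triad (D, F#, A); B is not a chord tone.
It is held over (the same pitch as the preceding B) and then sustained as the same pitch into the next harmony.
Sustained through a change of harmony — a pedal tone.

Pedal tone (pedal point).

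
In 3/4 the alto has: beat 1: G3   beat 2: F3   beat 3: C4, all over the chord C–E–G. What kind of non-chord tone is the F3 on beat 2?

The harmony at that moment is C major triad (C, E, G); F3 is not a chord tone.
It is approached by step down from G3 and left by leap up to C4.
Step in, leap out, on a weak beat — an escape tone.

Escape tone.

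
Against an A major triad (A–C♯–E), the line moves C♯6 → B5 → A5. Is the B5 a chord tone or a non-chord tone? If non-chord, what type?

The harmony at that moment is A major triad (A, C♯, E); B5 is not a chord tone.
It is approached by step down from C♯6 and left by step down to A5.
Step in, step out in the same direction — a passing tone.

Non-chord tone — a passing tone.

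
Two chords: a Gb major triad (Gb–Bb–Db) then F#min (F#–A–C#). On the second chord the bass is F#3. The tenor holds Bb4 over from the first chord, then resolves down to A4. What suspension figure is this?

At the second chord the bass is F#3. The suspended Bb4 lies a fourth above the bass; after resolving down by step to A4, the interval above the bass becomes a third.
Suspension figures are named by those two intervals: 4–3.

4–3 suspension.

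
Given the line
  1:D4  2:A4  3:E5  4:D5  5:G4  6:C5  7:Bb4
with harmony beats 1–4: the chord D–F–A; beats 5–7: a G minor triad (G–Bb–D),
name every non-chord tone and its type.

The harmony at that moment is D minor triad (D, F, A); E5 is not a chord tone.
It is approached by leap up from A4 and left by step down to D5.
Leap in, step out — an appoggiatura.
The harmony at that moment is G minor triad (G, Bb, D); C5 is not a chord tone.
It is approached by leap up from G4 and left by step down to Bb4.
Leap in, step out — an appoggiatura.

E5 (beat 3) — appoggiatura; C5 (beat 6) — appoggiatura.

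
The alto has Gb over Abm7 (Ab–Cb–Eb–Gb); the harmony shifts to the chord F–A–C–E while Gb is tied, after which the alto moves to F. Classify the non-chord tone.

Gb is a suspension.

The harmony at that moment is F major seventh chord (F, A, C, E); Gb is not a chord tone.
It is held over (the same pitch as the preceding Gb) and left by step down to F.
Held over from the previous chord and resolving down by step — a suspension.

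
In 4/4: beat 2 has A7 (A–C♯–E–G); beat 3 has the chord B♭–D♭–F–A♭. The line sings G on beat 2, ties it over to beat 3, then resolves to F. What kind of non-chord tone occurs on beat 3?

The harmony at that moment is B♭ minor seventh chord (B♭, D♭, F, A♭); G is not a chord tone.
It is held over (the same pitch as the preceding G) and left by step down to F.
Held over from the previous chord and resolving down by step — a suspension.

Suspension.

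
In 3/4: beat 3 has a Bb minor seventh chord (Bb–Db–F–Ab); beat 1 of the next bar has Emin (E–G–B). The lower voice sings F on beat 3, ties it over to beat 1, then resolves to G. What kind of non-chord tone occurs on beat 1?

Retardation.

The harmony at that moment is E minor triad (E, G, B); F is not a chord tone.
It is held over (the same pitch as the preceding F) and left by step up to G.
Held over from the previous chord and resolving up by step — a retardation.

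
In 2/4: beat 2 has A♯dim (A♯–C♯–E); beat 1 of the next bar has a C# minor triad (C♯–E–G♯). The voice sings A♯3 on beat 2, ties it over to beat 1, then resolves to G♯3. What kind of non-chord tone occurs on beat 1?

Suspension.

The harmony at that moment is C♯ minor triad (C♯, E, G♯); A♯3 is not a chord tone.
It is held over (the same pitch as the preceding A♯3) and left by step down to G♯3.
Held over from the previous chord and resolving down by step — a suspension.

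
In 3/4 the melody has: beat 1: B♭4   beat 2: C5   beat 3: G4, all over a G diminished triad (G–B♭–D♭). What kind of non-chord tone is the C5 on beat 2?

The harmony at that moment is G diminished triad (G, B♭, D♭); C5 is not a chord tone.
It is approached by step up from B♭4 and left by leap down to G4.
Step in, leap out, on a weak beat — an escape tone.

Escape tone.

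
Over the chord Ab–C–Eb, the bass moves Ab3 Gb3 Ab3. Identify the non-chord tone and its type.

Gb3 is a neighbor tone.

The harmony at that moment is Ab major triad (Ab, C, Eb); Gb3 is not a chord tone.
It is approached by step down from Ab3 and left by step up to Ab3.
Step away and step back to the same note — a neighbor tone (lower neighbor).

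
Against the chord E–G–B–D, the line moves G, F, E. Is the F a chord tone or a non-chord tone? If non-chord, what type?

Non-chord tone — a passing tone.

The harmony at that moment is E minor seventh chord (E, G, B, D); F is not a chord tone.
It is approached by step down from G and left by step down to E.
Step in, step out in the same direction — a passing tone.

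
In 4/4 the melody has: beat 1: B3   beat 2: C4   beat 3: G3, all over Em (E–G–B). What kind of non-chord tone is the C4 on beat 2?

The harmony at that moment is E minor triad (E, G, B); C4 is not a chord tone.
It is approached by step up from B3 and left by leap down to G3.
Step in, leap out, on a weak beat — an escape tone.

Escape tone.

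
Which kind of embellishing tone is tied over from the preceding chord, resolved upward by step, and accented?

Retardation.

Approach: by preparation — the pitch is first a chord tone, then held (tied or repeated) while the harmony changes under it. Departure: up by step. Metric position: strong.
A prepared dissonance that resolves upward by step — a retardation. (The same figure resolving downward would be a suspension.)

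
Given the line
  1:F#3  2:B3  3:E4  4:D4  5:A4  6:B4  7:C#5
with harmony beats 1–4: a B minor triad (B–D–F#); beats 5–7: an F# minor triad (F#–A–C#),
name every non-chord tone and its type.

The harmony at that moment is B minor triad (B, D, F#); E4 is not a chord tone.
It is approached by leap up from B3 and left by step down to D4.
Leap in, step out — an appoggiatura.
The harmony at that moment is F# minor triad (F#, A, C#); B4 is not a chord tone.
It is approached by step up from A4 and left by step up to C#5.
Step in, step out in the same direction — a passing tone.

E4 (beat 3) — appoggiatura; B4 (beat 6) — passing tone.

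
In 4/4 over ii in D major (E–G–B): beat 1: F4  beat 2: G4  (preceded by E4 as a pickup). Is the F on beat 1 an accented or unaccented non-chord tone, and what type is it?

The harmony at that moment is E minor triad (E, G, B); F4 is not a chord tone.
It is approached by step up from E4 and left by step up to G4.
Step in, step out in the same direction — a passing tone.
It falls on the downbeat, so it is accented.

Accented passing tone.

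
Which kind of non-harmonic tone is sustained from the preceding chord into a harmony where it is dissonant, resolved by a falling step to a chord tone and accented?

Approach: by preparation — the pitch is first a chord tone, then held (tied or repeated) while the harmony changes under it. Departure: down by step. Metric position: strong.
A prepared dissonance that resolves downward by step — a suspension. (The same figure resolving upward would be a retardation.)

Suspension.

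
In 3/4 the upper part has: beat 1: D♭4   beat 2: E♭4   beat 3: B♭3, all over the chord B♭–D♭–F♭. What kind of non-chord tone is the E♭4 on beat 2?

The harmony at that moment is B♭ diminished triad (B♭, D♭, F♭); E♭4 is not a chord tone.
It is approached by step up from D♭4 and left by leap down to B♭3.
Step in, leap out, on a weak beat — an escape tone.

Escape tone.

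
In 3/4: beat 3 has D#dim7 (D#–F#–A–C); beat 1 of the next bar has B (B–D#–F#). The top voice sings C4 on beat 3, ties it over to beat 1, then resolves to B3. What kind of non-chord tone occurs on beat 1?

Suspension.

The harmony at that moment is B major triad (B, D#, F#); C4 is not a chord tone.
It is held over (the same pitch as the preceding C4) and left by step down to B3.
Held over from the previous chord and resolving down by step — a suspension.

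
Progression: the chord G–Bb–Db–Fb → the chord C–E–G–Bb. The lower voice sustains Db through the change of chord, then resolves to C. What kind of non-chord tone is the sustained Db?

The harmony at that moment is C dominant seventh chord (C, E, G, Bb); Db is not a chord tone.
It is held over (the same pitch as the preceding Db) and left by step down to C.
Held over from the previous chord and resolving down by step — a suspension.

Db is a suspension.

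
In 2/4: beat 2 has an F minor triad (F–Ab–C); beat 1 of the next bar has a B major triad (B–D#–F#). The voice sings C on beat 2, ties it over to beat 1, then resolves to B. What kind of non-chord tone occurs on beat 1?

Suspension.

The harmony at that moment is B major triad (B, D#, F#); C is not a chord tone.
It is held over (the same pitch as the preceding C) and left by step down to B.
Held over from the previous chord and resolving down by step — a suspension.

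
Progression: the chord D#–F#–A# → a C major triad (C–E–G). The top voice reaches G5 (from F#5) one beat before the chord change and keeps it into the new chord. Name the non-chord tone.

The harmony at that moment is D# minor triad (D#, F#, A#); G5 is not a chord tone.
It is approached by step up from F#5 and then sustained as the same pitch into the next harmony.
Arriving early and becoming a chord tone when the harmony changes — an anticipation.

G5 is an anticipation.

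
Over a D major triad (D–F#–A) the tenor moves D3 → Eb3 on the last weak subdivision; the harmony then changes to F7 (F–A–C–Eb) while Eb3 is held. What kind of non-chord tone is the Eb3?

Eb3 is an anticipation.

The harmony at that moment is D major triad (D, F#, A); Eb3 is not a chord tone.
It is approached by step up from D3 and then sustained as the same pitch into the next harmony.
Arriving early and becoming a chord tone when the harmony changes — an anticipation.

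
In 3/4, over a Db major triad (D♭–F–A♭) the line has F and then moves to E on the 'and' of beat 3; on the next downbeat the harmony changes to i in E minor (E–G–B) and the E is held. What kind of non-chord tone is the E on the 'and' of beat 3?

Anticipation.

The harmony at that moment is D♭ major triad (D♭, F, A♭); E is not a chord tone.
It is approached by step down from F and then sustained as the same pitch into the next harmony.
Arriving early and becoming a chord tone when the harmony changes — an anticipation.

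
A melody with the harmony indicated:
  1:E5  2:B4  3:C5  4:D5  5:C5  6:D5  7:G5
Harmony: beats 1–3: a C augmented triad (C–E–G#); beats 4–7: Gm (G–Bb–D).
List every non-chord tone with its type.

The harmony at that moment is C augmented triad (C, E, G#); B4 is not a chord tone.
It is approached by leap down from E5 and left by step up to C5.
Leap in, step out — an appoggiatura.
The harmony at that moment is G minor triad (G, Bb, D); C5 is not a chord tone.
It is approached by step down from D5 and left by step up to D5.
Step away and step back to the same note — a neighbor tone (lower neighbor).

B4 (beat 2) — appoggiatura; C5 (beat 5) — neighbor tone.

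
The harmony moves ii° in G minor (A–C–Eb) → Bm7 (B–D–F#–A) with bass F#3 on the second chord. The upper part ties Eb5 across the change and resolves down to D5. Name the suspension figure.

At the second chord the bass is F#3. The suspended Eb5 lies a seventh above the bass; after resolving down by step to D5, the interval above the bass becomes a sixth.
Suspension figures are named by those two intervals: 7–6.

7–6 suspension.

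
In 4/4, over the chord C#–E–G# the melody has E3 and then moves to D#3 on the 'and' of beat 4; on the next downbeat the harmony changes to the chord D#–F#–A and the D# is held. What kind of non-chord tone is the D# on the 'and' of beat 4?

Anticipation.

The harmony at that moment is C# minor triad (C#, E, G#); D#3 is not a chord tone.
It is approached by step down from E3 and then sustained as the same pitch into the next harmony.
Arriving early and becoming a chord tone when the harmony changes — an anticipation.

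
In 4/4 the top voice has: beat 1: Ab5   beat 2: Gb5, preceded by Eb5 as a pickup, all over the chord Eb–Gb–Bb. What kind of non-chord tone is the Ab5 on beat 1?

Appoggiatura.

The harmony at that moment is Eb minor triad (Eb, Gb, Bb); Ab5 is not a chord tone.
It is approached by leap up from Eb5 and left by step down to Gb5.
Leap in, step out, metrically accented — an appoggiatura.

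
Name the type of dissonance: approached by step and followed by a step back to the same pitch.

Approach: by step. Departure: by step in the opposite direction, back to the starting pitch.
Stepwise on both sides but reversing to return to the same chord tone — a neighbor tone. (Had it continued onward in the same direction it would be a passing tone instead.)

Neighbor tone.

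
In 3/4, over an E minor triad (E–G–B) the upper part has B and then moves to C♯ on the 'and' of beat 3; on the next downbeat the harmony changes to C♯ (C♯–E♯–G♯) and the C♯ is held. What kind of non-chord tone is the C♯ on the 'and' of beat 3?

Anticipation.

The harmony at that moment is E minor triad (E, G, B); C♯ is not a chord tone.
It is approached by step up from B and then sustained as the same pitch into the next harmony.
Arriving early and becoming a chord tone when the harmony changes — an anticipation.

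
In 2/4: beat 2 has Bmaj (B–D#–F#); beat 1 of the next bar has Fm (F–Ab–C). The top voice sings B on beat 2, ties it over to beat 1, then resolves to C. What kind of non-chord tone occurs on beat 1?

Retardation.

The harmony at that moment is F minor triad (F, Ab, C); B is not a chord tone.
It is held over (the same pitch as the preceding B) and left by step up to C.
Held over from the previous chord and resolving up by step — a retardation.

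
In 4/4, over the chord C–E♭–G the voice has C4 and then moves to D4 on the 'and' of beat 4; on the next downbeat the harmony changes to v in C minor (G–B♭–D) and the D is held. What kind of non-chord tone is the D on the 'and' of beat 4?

The harmony at that moment is C minor triad (C, E♭, G); D4 is not a chord tone.
It is approached by step up from C4 and then sustained as the same pitch into the next harmony.
Arriving early and becoming a chord tone when the harmony changes — an anticipation.

Anticipation.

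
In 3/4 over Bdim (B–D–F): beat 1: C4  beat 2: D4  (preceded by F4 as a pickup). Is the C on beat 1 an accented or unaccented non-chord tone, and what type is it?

The harmony at that moment is B diminished triad (B, D, F); C4 is not a chord tone.
It is approached by leap down from F4 and left by step up to D4.
Leap in, step out — an appoggiatura.
It falls on the downbeat, so it is accented.

Accented appoggiatura.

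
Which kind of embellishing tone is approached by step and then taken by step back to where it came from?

Neighbor tone.

Approach: by step. Departure: by step in the opposite direction, back to the starting pitch.
Stepwise on both sides but reversing to return to the same chord tone — a neighbor tone. (Had it continued onward in the same direction it would be a passing tone instead.)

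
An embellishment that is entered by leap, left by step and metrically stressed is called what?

Appoggiatura.

Approach: by leap. Departure: by step. Metric position: strong.
Leap in, step out, in a metrically strong position — an appoggiatura. (It is the mirror image of the escape tone, which steps in and leaps out from a weak position.)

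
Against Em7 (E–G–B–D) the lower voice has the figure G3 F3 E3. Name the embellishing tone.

The harmony at that moment is E minor seventh chord (E, G, B, D); F3 is not a chord tone.
It is approached by step down from G3 and left by step down to E3.
Step in, step out in the same direction — a passing tone.

F3 is a passing tone.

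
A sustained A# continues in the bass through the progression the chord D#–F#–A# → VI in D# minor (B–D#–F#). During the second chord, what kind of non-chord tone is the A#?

The harmony at that moment is B major triad (B, D#, F#); A# is not a chord tone.
It is held over (the same pitch as the preceding A#) and then sustained as the same pitch into the next harmony.
Sustained through a change of harmony — a pedal tone.

Pedal tone (pedal point).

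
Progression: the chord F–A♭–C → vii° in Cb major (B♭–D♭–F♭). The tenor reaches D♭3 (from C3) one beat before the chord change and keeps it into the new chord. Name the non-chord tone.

D♭3 is an anticipation.

The harmony at that moment is F minor triad (F, A♭, C); D♭3 is not a chord tone.
It is approached by step up from C3 and then sustained as the same pitch into the next harmony.
Arriving early and becoming a chord tone when the harmony changes — an anticipation.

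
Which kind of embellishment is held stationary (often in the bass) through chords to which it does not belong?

Pedal tone.

Approach: none. Departure: none — a single pitch is sustained while the chords change around it, passing through harmonies that do not contain it.
No melodic motion at all; the dissonance is created entirely by the moving harmonies against the stationary note — a pedal tone (pedal point).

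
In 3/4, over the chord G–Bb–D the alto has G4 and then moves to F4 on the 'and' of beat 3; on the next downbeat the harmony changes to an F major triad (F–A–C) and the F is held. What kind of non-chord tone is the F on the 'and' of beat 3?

The harmony at that moment is G minor triad (G, Bb, D); F4 is not a chord tone.
It is approached by step down from G4 and then sustained as the same pitch into the next harmony.
Arriving early and becoming a chord tone when the harmony changes — an anticipation.

Anticipation.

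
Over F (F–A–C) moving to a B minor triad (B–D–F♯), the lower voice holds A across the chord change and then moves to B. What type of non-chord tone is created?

The harmony at that moment is B minor triad (B, D, F♯); A is not a chord tone.
It is held over (the same pitch as the preceding A) and left by step up to B.
Held over from the previous chord and resolving up by step — a retardation.

A is a retardation.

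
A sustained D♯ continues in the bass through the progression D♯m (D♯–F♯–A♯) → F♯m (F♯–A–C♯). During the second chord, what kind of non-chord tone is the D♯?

The harmony at that moment is F♯ minor triad (F♯, A, C♯); D♯ is not a chord tone.
It is held over (the same pitch as the preceding D♯) and then sustained as the same pitch into the next harmony.
Sustained through a change of harmony — a pedal tone.

Pedal tone (pedal point).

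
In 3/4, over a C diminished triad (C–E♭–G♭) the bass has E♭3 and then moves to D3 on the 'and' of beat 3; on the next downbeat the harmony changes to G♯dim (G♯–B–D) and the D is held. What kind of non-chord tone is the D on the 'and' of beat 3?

The harmony at that moment is C diminished triad (C, E♭, G♭); D3 is not a chord tone.
It is approached by step down from E♭3 and then sustained as the same pitch into the next harmony.
Arriving early and becoming a chord tone when the harmony changes — an anticipation.

Anticipation.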